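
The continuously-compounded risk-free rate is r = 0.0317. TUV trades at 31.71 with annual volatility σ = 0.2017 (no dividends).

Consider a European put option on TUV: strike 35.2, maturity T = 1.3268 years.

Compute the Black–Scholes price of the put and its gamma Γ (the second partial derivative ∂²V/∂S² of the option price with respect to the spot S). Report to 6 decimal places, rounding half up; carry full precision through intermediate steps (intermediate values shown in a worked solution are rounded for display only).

σ√T = 0.2017·√1.3268 = 0.232332
d₁ = (ln(S/K) + (r+σ²/2)T) / (σ√T) = (ln(31.71/35.2) + (0.0317+0.2017²/2)·1.3268) / 0.232332 = (-0.104414 + 0.069049) / 0.232332 = -0.152219
d₂ = d₁ − σ√T = -0.152219 − 0.232332 = -0.384551
e^{−rT} = 0.958813
N(−d₁) = 0.560493,  N(−d₂) = 0.649715
Put price V = K·e^{−rT}·N(−d₂) − S·N(−d₁) = 21.928016 − 17.773235 = 4.154781
φ(d₁) = (1/√(2π))·e^{−d₁²/2} = 0.394347
Γ = φ(d₁) / (S·σ·√T) = 0.053527

price = 4.154781
Γ = 0.053527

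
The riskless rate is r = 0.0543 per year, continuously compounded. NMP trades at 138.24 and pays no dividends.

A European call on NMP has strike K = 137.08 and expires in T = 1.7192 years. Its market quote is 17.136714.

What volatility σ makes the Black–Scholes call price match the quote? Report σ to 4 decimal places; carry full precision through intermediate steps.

At σ = 0.1295 the Black–Scholes value reproduces the quote:
σ√T = 0.1295·√1.7192 = 0.169798
d₁ = (ln(S/K) + (r+σ²/2)T) / (σ√T) = (ln(138.24/137.08) + (0.0543+0.1295²/2)·1.7192) / 0.169798 = (0.008427 + 0.107768) / 0.169798 = 0.684312
d₂ = d₁ − σ√T = 0.684312 − 0.169798 = 0.514514
e^{−rT} = 0.910872
N(d₁) = 0.753111,  N(d₂) = 0.696554
V = S·N(d₁) − K·e^{−rT}·N(d₂) = 104.110042 − 86.973328 = 17.136714 (the observed quote) — the price is monotone increasing in volatility, hence this σ is the only solution

sigma = 0.1295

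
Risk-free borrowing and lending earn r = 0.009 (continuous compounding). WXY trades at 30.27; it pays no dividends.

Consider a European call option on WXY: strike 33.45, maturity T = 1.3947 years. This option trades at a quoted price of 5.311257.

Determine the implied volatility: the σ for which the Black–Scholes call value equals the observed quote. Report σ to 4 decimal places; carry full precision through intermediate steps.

sigma = 0.4481

At σ = 0.4481 the Black–Scholes value reproduces the quote:
σ√T = 0.4481·√1.3947 = 0.529195
d₁ = (ln(S/K) + (r+σ²/2)T) / (σ√T) = (ln(30.27/33.45) + (0.009+0.4481²/2)·1.3947) / 0.529195 = (-0.099895 + 0.152576) / 0.529195 = 0.099550
d₂ = d₁ − σ√T = 0.099550 − 0.529195 = -0.429645
e^{−rT} = 0.987526
N(d₁) = 0.539649,  N(d₂) = 0.333727
V = S·N(d₁) − K·e^{−rT}·N(d₂) = 16.335176 − 11.023919 = 5.311257 (matching the quote); vega is positive throughout, so no other σ reproduces this price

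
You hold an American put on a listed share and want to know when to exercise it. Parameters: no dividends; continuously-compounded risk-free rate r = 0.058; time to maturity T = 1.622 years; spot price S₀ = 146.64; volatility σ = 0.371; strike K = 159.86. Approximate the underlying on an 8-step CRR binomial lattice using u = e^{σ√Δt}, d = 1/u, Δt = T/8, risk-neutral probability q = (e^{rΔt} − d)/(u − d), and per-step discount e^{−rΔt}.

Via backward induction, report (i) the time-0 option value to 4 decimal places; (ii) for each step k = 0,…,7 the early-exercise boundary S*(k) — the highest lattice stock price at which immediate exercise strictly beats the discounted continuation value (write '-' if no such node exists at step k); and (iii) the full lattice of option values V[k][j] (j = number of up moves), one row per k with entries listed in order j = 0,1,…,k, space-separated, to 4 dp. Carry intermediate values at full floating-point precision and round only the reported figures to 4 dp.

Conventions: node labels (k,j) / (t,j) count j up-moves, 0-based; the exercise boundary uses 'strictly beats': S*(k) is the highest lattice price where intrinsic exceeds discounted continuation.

Δt=0.20275  u=1.18182  d=0.84615  q=0.49357  discount=0.98831
step 8 (expiry): payoffs max(K−S,0) = 121.3254 106.0391 84.6888 54.8690 13.2200 0.0000 0.0000 0.0000 0.0000
step 7: (k=7,j=0): S=45.5408, K−S=114.3192, hold=112.4503 ⇒ V=114.3192 exercise | (k=7,j=1): S=63.6065, K−S=96.2535, hold=94.3846 ⇒ V=96.2535 exercise | (k=7,j=2): S=88.8386, K−S=71.0214, hold=69.1525 ⇒ V=71.0214 exercise | (k=7,j=3): S=124.0801, K−S=35.7799, hold=33.9110 ⇒ V=35.7799 exercise | (k=7,j=4): S=173.3016, K−S=0.0000, hold=6.6167 ⇒ V=6.6167 continue | (k=7,j=5): S=242.0489, K−S=0.0000, hold=0.0000 ⇒ V=0.0000 continue | (k=7,j=6): S=338.0675, K−S=0.0000, hold=0.0000 ⇒ V=0.0000 continue | (k=7,j=7): S=472.1760, K−S=0.0000, hold=0.0000 ⇒ V=0.0000 continue  boundary S*=124.0801
step 6: (k=6,j=0): S=53.8209, K−S=106.0391, hold=104.1702 ⇒ V=106.0391 exercise | (k=6,j=1): S=75.1712, K−S=84.6888, hold=82.8199 ⇒ V=84.6888 exercise | (k=6,j=2): S=104.9910, K−S=54.8690, hold=53.0001 ⇒ V=54.8690 exercise | (k=6,j=3): S=146.6400, K−S=13.2200, hold=21.1357 ⇒ V=21.1357 continue | (k=6,j=4): S=204.8108, K−S=0.0000, hold=3.3117 ⇒ V=3.3117 continue | (k=6,j=5): S=286.0575, K−S=0.0000, hold=0.0000 ⇒ V=0.0000 continue | (k=6,j=6): S=399.5340, K−S=0.0000, hold=0.0000 ⇒ V=0.0000 continue  boundary S*=104.9910
step 5: (k=5,j=0): S=63.6065, K−S=96.2535, hold=94.3846 ⇒ V=96.2535 exercise | (k=5,j=1): S=88.8386, K−S=71.0214, hold=69.1525 ⇒ V=71.0214 exercise | (k=5,j=2): S=124.0801, K−S=35.7799, hold=37.7723 ⇒ V=37.7723 continue | (k=5,j=3): S=173.3016, K−S=0.0000, hold=12.1940 ⇒ V=12.1940 continue | (k=5,j=4): S=242.0489, K−S=0.0000, hold=1.6575 ⇒ V=1.6575 continue | (k=5,j=5): S=338.0675, K−S=0.0000, hold=0.0000 ⇒ V=0.0000 continue  boundary S*=88.8386
step 4: (k=4,j=0): S=75.1712, K−S=84.6888, hold=82.8199 ⇒ V=84.6888 exercise | (k=4,j=1): S=104.9910, K−S=54.8690, hold=53.9721 ⇒ V=54.8690 exercise | (k=4,j=2): S=146.6400, K−S=13.2200, hold=24.8535 ⇒ V=24.8535 continue | (k=4,j=3): S=204.8108, K−S=0.0000, hold=6.9117 ⇒ V=6.9117 continue | (k=4,j=4): S=286.0575, K−S=0.0000, hold=0.8296 ⇒ V=0.8296 continue  boundary S*=104.9910
step 3: (k=3,j=0): S=88.8386, K−S=71.0214, hold=69.1525 ⇒ V=71.0214 exercise | (k=3,j=1): S=124.0801, K−S=35.7799, hold=39.5859 ⇒ V=39.5859 continue | (k=3,j=2): S=173.3016, K−S=0.0000, hold=15.8109 ⇒ V=15.8109 continue | (k=3,j=3): S=242.0489, K−S=0.0000, hold=3.8640 ⇒ V=3.8640 continue  boundary S*=88.8386
step 2: (k=2,j=0): S=104.9910, K−S=54.8690, hold=54.8567 ⇒ V=54.8690 exercise | (k=2,j=1): S=146.6400, K−S=13.2200, hold=27.5255 ⇒ V=27.5255 continue | (k=2,j=2): S=204.8108, K−S=0.0000, hold=9.7983 ⇒ V=9.7983 continue  boundary S*=104.9910
step 1: (k=1,j=0): S=124.0801, K−S=35.7799, hold=40.8893 ⇒ V=40.8893 continue | (k=1,j=1): S=173.3016, K−S=0.0000, hold=18.5563 ⇒ V=18.5563 continue  boundary S*=-
step 0: (k=0,j=0): S=146.6400, K−S=13.2200, hold=29.5172 ⇒ V=29.5172 continue  boundary S*=-

price = 29.5172
boundary = - - 104.9910 88.8386 104.9910 88.8386 104.9910 124.0801
tree:
29.5172
40.8893 18.5563
54.8690 27.5255 9.7983
71.0214 39.5859 15.8109 3.8640
84.6888 54.8690 24.8535 6.9117 0.8296
96.2535 71.0214 37.7723 12.1940 1.6575 0.0000
106.0391 84.6888 54.8690 21.1357 3.3117 0.0000 0.0000
114.3192 96.2535 71.0214 35.7799 6.6167 0.0000 0.0000 0.0000
121.3254 106.0391 84.6888 54.8690 13.2200 0.0000 0.0000 0.0000 0.0000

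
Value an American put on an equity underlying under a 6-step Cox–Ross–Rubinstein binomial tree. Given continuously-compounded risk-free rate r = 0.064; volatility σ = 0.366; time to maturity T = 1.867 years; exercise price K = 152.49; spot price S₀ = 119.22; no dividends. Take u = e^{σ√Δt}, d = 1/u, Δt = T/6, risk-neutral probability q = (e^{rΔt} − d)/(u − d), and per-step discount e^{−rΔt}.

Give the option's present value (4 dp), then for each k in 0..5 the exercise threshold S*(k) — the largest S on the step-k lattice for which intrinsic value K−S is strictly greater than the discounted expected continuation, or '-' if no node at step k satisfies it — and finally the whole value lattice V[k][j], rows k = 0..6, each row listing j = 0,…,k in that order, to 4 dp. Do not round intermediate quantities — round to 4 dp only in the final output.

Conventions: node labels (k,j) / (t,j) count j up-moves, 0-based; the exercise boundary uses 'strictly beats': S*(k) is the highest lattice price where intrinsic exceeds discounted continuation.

price = 39.1851
boundary = - 97.2036 79.2529 97.2036 79.2529 97.2036
tree:
39.1851
55.2864 24.5406
73.2371 37.5790 12.3916
87.8728 55.2864 21.2509 3.9635
99.8057 73.2371 35.1962 8.0550 0.0000
109.5350 87.8728 55.2864 16.3704 0.0000 0.0000
117.4675 99.8057 73.2371 33.2700 0.0000 0.0000 0.0000

Δt=0.31117, u=1.22650, d=0.81533, q=0.49806, disc=e^(-rΔt)=0.98028
k=6 terminal: V=max(K-S,0) → 117.4675 99.8057 73.2371 33.2700 0.0000 0.0000 0.0000
k=5: j=0 S=42.9550 intr=109.5350 cont=106.5282 V=109.5350[EX]; j=1 S=64.6172 intr=87.8728 cont=84.8660 V=87.8728[EX]; j=2 S=97.2036 intr=55.2864 cont=52.2797 V=55.2864[EX]; j=3 S=146.2231 intr=6.2669 cont=16.3704 V=16.3704[hold]; j=4 S=219.9632 intr=0.0000 cont=0.0000 V=0.0000[hold]; j=5 S=330.8903 intr=0.0000 cont=0.0000 V=0.0000[hold]  S*(5)=97.2036
k=4: j=0 S=52.6843 intr=99.8057 cont=96.7990 V=99.8057[EX]; j=1 S=79.2529 intr=73.2371 cont=70.2304 V=73.2371[EX]; j=2 S=119.2200 intr=33.2700 cont=35.1962 V=35.1962[hold]; j=3 S=179.3424 intr=0.0000 cont=8.0550 V=8.0550[hold]; j=4 S=269.7845 intr=0.0000 cont=0.0000 V=0.0000[hold]  S*(4)=79.2529
k=3: j=0 S=64.6172 intr=87.8728 cont=84.8660 V=87.8728[EX]; j=1 S=97.2036 intr=55.2864 cont=53.2201 V=55.2864[EX]; j=2 S=146.2231 intr=6.2669 cont=21.2509 V=21.2509[hold]; j=3 S=219.9632 intr=0.0000 cont=3.9635 V=3.9635[hold]  S*(3)=97.2036
k=2: j=0 S=79.2529 intr=73.2371 cont=70.2304 V=73.2371[EX]; j=1 S=119.2200 intr=33.2700 cont=37.5790 V=37.5790[hold]; j=2 S=179.3424 intr=0.0000 cont=12.3916 V=12.3916[hold]  S*(2)=79.2529
k=1: j=0 S=97.2036 intr=55.2864 cont=54.3835 V=55.2864[EX]; j=1 S=146.2231 intr=6.2669 cont=24.5406 V=24.5406[hold]  S*(1)=97.2036
k=0: j=0 S=119.2200 intr=33.2700 cont=39.1851 V=39.1851[hold]  S*(0)=-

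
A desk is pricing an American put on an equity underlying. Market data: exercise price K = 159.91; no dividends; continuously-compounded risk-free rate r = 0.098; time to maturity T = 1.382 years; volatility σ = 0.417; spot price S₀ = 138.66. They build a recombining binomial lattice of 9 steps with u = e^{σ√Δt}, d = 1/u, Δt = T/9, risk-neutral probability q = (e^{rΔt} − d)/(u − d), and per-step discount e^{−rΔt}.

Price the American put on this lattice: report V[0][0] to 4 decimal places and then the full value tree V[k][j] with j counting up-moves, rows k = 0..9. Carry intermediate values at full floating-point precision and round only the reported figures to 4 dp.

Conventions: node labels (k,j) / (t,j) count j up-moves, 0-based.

Δt=0.15356, u=1.17752, d=0.84925, q=0.50543, disc=e^(-rΔt)=0.98506
k=9 terminal: V=max(K-S,0) → 128.0495 115.7340 98.6582 74.9818 42.1535 0.0000 0.0000 0.0000 0.0000 0.0000
k=8: j=0 S=37.5163 intr=122.3937 cont=120.0054 V=122.3937[EX]; j=1 S=52.0179 intr=107.8921 cont=105.5038 V=107.8921[EX]; j=2 S=72.1249 intr=87.7851 cont=85.3967 V=87.7851[EX]; j=3 S=100.0042 intr=59.9058 cont=57.5174 V=59.9058[EX]; j=4 S=138.6600 intr=21.2500 cont=20.5366 V=21.2500[EX]; j=5 S=192.2579 intr=0.0000 cont=0.0000 V=0.0000[hold]; j=6 S=266.5735 intr=0.0000 cont=0.0000 V=0.0000[hold]; j=7 S=369.6153 intr=0.0000 cont=0.0000 V=0.0000[hold]; j=8 S=512.4870 intr=0.0000 cont=0.0000 V=0.0000[hold]
k=7: j=0 S=44.1760 intr=115.7340 cont=113.3457 V=115.7340[EX]; j=1 S=61.2518 intr=98.6582 cont=96.2698 V=98.6582[EX]; j=2 S=84.9282 intr=74.9818 cont=72.5934 V=74.9818[EX]; j=3 S=117.7565 intr=42.1535 cont=39.7652 V=42.1535[EX]; j=4 S=163.2742 intr=0.0000 cont=10.3527 V=10.3527[hold]; j=5 S=226.3865 intr=0.0000 cont=0.0000 V=0.0000[hold]; j=6 S=313.8943 intr=0.0000 cont=0.0000 V=0.0000[hold]; j=7 S=435.2276 intr=0.0000 cont=0.0000 V=0.0000[hold]
k=6: j=0 S=52.0179 intr=107.8921 cont=105.5038 V=107.8921[EX]; j=1 S=72.1249 intr=87.7851 cont=85.3967 V=87.7851[EX]; j=2 S=100.0042 intr=59.9058 cont=57.5174 V=59.9058[EX]; j=3 S=138.6600 intr=21.2500 cont=25.6910 V=25.6910[hold]; j=4 S=192.2579 intr=0.0000 cont=5.0437 V=5.0437[hold]; j=5 S=266.5735 intr=0.0000 cont=0.0000 V=0.0000[hold]; j=6 S=369.6153 intr=0.0000 cont=0.0000 V=0.0000[hold]
k=5: j=0 S=61.2518 intr=98.6582 cont=96.2698 V=98.6582[EX]; j=1 S=84.9282 intr=74.9818 cont=72.5934 V=74.9818[EX]; j=2 S=117.7565 intr=42.1535 cont=41.9762 V=42.1535[EX]; j=3 S=163.2742 intr=0.0000 cont=15.0274 V=15.0274[hold]; j=4 S=226.3865 intr=0.0000 cont=2.4572 V=2.4572[hold]; j=5 S=313.8943 intr=0.0000 cont=0.0000 V=0.0000[hold]
k=4: j=0 S=72.1249 intr=87.7851 cont=85.3967 V=87.7851[EX]; j=1 S=100.0042 intr=59.9058 cont=57.5174 V=59.9058[EX]; j=2 S=138.6600 intr=21.2500 cont=28.0184 V=28.0184[hold]; j=3 S=192.2579 intr=0.0000 cont=8.5445 V=8.5445[hold]; j=4 S=266.5735 intr=0.0000 cont=1.1971 V=1.1971[hold]
k=3: j=0 S=84.9282 intr=74.9818 cont=72.5934 V=74.9818[EX]; j=1 S=117.7565 intr=42.1535 cont=43.1350 V=43.1350[hold]; j=2 S=163.2742 intr=0.0000 cont=17.9043 V=17.9043[hold]; j=3 S=226.3865 intr=0.0000 cont=4.7588 V=4.7588[hold]
k=2: j=0 S=100.0042 intr=59.9058 cont=58.0061 V=59.9058[EX]; j=1 S=138.6600 intr=21.2500 cont=29.9289 V=29.9289[hold]; j=2 S=192.2579 intr=0.0000 cont=11.0920 V=11.0920[hold]
k=1: j=0 S=117.7565 intr=42.1535 cont=44.0862 V=44.0862[hold]; j=1 S=163.2742 intr=0.0000 cont=20.1034 V=20.1034[hold]
k=0: j=0 S=138.6600 intr=21.2500 cont=31.4872 V=31.4872[hold]

price = 31.4872
tree:
31.4872
44.0862 20.1034
59.9058 29.9289 11.0920
74.9818 43.1350 17.9043 4.7588
87.7851 59.9058 28.0184 8.5445 1.1971
98.6582 74.9818 42.1535 15.0274 2.4572 0.0000
107.8921 87.7851 59.9058 25.6910 5.0437 0.0000 0.0000
115.7340 98.6582 74.9818 42.1535 10.3527 0.0000 0.0000 0.0000
122.3937 107.8921 87.7851 59.9058 21.2500 0.0000 0.0000 0.0000 0.0000
128.0495 115.7340 98.6582 74.9818 42.1535 0.0000 0.0000 0.0000 0.0000 0.0000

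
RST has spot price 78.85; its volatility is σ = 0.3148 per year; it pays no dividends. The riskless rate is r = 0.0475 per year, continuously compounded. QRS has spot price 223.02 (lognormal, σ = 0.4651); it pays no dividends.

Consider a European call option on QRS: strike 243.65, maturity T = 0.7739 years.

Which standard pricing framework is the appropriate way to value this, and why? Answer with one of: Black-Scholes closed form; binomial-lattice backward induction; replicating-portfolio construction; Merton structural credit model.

Key observation: the strike-243.65 call on QRS is European-exercise on a continuously-modelled lognormal underlying, so its value is a single closed-form evaluation.

framework: Black-Scholes closed form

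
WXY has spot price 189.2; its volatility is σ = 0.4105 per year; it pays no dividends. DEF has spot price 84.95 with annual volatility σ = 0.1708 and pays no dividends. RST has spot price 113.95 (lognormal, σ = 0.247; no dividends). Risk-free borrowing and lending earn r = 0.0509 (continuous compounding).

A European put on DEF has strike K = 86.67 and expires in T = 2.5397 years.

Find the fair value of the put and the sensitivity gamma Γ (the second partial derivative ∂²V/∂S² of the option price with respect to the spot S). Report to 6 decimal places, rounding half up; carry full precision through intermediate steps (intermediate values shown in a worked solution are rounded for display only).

price = 5.013270
Γ = 0.014933

σ√T = 0.1708·√2.5397 = 0.272194
d₁ = (ln(S/K) + (r+σ²/2)T) / (σ√T) = (ln(84.95/86.67) + (0.0509+0.1708²/2)·2.5397) / 0.272194 = (-0.020045 + 0.166316) / 0.272194 = 0.537376
d₂ = d₁ − σ√T = 0.537376 − 0.272194 = 0.265181
e^{−rT} = 0.878736
N(−d₁) = 0.295504,  N(−d₂) = 0.395435
Put price V = K·e^{−rT}·N(−d₂) − S·N(−d₁) = 30.116337 − 25.103067 = 5.013270
φ(d₁) = (1/√(2π))·e^{−d₁²/2} = 0.345306
Γ = φ(d₁) / (S·σ·√T) = 0.014933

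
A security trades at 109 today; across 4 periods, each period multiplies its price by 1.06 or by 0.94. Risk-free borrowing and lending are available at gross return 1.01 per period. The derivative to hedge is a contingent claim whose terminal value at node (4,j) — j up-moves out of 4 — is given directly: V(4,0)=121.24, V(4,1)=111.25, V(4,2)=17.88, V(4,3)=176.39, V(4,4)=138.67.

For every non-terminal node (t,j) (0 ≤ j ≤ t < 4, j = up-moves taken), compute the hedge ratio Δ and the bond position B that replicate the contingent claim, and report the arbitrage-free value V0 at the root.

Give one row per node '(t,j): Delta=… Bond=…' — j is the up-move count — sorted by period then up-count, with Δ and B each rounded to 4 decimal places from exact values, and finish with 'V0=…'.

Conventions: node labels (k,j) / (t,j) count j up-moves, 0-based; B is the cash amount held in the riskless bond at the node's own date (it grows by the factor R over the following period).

Since d<R<u, set p* = (R−d)/(u−d) = 0.5833; price each node as the discounted p*-expectation of its children.
Payoffs at expiry: V(4,0)=121.2400, V(4,1)=111.2500, V(4,2)=17.8800, V(4,3)=176.3900, V(4,4)=138.6700
Node (3,0) S=90.5337: V=(p*·111.2500+(1−p*)·121.2400)/1.01=114.2698; Δ=(111.2500−121.2400)/(95.9657−85.1016)=-0.9195; B=V−Δ·S=197.5198
Node (3,1) S=102.0911: V=(p*·17.8800+(1−p*)·111.2500)/1.01=56.2219; Δ=(17.8800−111.2500)/(108.2166−95.9657)=-7.6215; B=V−Δ·S=834.3053
Node (3,2) S=115.1241: V=(p*·176.3900+(1−p*)·17.8800)/1.01=109.2517; Δ=(176.3900−17.8800)/(122.0315−108.2166)=11.4739; B=V−Δ·S=-1211.6650
Node (3,3) S=129.8207: V=(p*·138.6700+(1−p*)·176.3900)/1.01=152.8581; Δ=(138.6700−176.3900)/(137.6100−122.0315)=-2.4213; B=V−Δ·S=467.1914
Node (2,0) S=96.3124: V=(p*·56.2219+(1−p*)·114.2698)/1.01=79.6124; Δ=(56.2219−114.2698)/(102.0911−90.5337)=-5.0225; B=V−Δ·S=563.3446
Node (2,1) S=108.6076: V=(p*·109.2517+(1−p*)·56.2219)/1.01=86.2930; Δ=(109.2517−56.2219)/(115.1241−102.0911)=4.0689; B=V−Δ·S=-355.6212
Node (2,2) S=122.4724: V=(p*·152.8581+(1−p*)·109.2517)/1.01=133.3552; Δ=(152.8581−109.2517)/(129.8207−115.1241)=2.9671; B=V−Δ·S=-230.0318
Node (1,0) S=102.4600: V=(p*·86.2930+(1−p*)·79.6124)/1.01=82.6826; Δ=(86.2930−79.6124)/(108.6076−96.3124)=0.5433; B=V−Δ·S=27.0111
Node (1,1) S=115.5400: V=(p*·133.3552+(1−p*)·86.2930)/1.01=112.6197; Δ=(133.3552−86.2930)/(122.4724−108.6076)=3.3944; B=V−Δ·S=-279.5650
Node (0,0) S=109.0000: V=(p*·112.6197+(1−p*)·82.6826)/1.01=99.1544; Δ=(112.6197−82.6826)/(115.5400−102.4600)=2.2888; B=V−Δ·S=-150.3218
Check: Δ(0,0)·S0 + B(0,0) = 99.1544 = V0.

(0,0): Delta=2.2888 Bond=-150.3218
(1,0): Delta=0.5433 Bond=27.0111
(1,1): Delta=3.3944 Bond=-279.5650
(2,0): Delta=-5.0225 Bond=563.3446
(2,1): Delta=4.0689 Bond=-355.6212
(2,2): Delta=2.9671 Bond=-230.0318
(3,0): Delta=-0.9195 Bond=197.5198
(3,1): Delta=-7.6215 Bond=834.3053
(3,2): Delta=11.4739 Bond=-1211.6650
(3,3): Delta=-2.4213 Bond=467.1914
V0=99.1544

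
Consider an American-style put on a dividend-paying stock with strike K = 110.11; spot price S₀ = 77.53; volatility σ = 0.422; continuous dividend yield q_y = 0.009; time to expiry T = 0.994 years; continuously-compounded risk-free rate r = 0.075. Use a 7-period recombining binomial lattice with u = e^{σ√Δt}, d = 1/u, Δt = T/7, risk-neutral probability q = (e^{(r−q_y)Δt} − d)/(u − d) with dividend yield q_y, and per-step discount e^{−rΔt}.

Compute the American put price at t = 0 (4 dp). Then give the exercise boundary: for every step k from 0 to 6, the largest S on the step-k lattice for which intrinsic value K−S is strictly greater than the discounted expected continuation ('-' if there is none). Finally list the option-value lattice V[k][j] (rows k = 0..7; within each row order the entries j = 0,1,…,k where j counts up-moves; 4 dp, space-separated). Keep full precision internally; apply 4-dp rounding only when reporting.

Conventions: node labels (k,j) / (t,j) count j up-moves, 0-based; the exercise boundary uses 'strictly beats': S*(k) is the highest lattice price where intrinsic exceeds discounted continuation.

price = 33.9151
boundary = - 66.1314 56.4086 66.1314 77.5300 66.1314 77.5300
tree:
33.9151
43.9786 24.1742
53.7014 33.2341 15.2658
61.9947 43.9786 22.7691 7.7841
69.0687 53.7014 32.5800 13.0476 2.4717
75.1027 61.9947 43.9786 21.1469 4.8966 0.0000
80.2496 69.0687 53.7014 32.5800 9.7003 0.0000 0.0000
84.6397 75.1027 61.9947 43.9786 19.2167 0.0000 0.0000 0.0000

Δt=0.14200  u=1.17236  d=0.85298  q=0.48981  discount=0.98941
step 7 (expiry): payoffs max(K−S,0) = 84.6397 75.1027 61.9947 43.9786 19.2167 0.0000 0.0000 0.0000
step 6: (k=6,j=0): S=29.8604, K−S=80.2496, hold=79.1213 ⇒ V=80.2496 exercise | (k=6,j=1): S=41.0413, K−S=69.0687, hold=67.9547 ⇒ V=69.0687 exercise | (k=6,j=2): S=56.4086, K−S=53.7014, hold=52.6070 ⇒ V=53.7014 exercise | (k=6,j=3): S=77.5300, K−S=32.5800, hold=31.5126 ⇒ V=32.5800 exercise | (k=6,j=4): S=106.5600, K−S=3.5500, hold=9.7003 ⇒ V=9.7003 continue | (k=6,j=5): S=146.4600, K−S=0.0000, hold=0.0000 ⇒ V=0.0000 continue | (k=6,j=6): S=201.2999, K−S=0.0000, hold=0.0000 ⇒ V=0.0000 continue  boundary S*=77.5300
step 5: (k=5,j=0): S=35.0073, K−S=75.1027, hold=73.9810 ⇒ V=75.1027 exercise | (k=5,j=1): S=48.1153, K−S=61.9947, hold=60.8897 ⇒ V=61.9947 exercise | (k=5,j=2): S=66.1314, K−S=43.9786, hold=42.8966 ⇒ V=43.9786 exercise | (k=5,j=3): S=90.8933, K−S=19.2167, hold=21.1469 ⇒ V=21.1469 continue | (k=5,j=4): S=124.9271, K−S=0.0000, hold=4.8966 ⇒ V=4.8966 continue | (k=5,j=5): S=171.7043, K−S=0.0000, hold=0.0000 ⇒ V=0.0000 continue  boundary S*=66.1314
step 4: (k=4,j=0): S=41.0413, K−S=69.0687, hold=67.9547 ⇒ V=69.0687 exercise | (k=4,j=1): S=56.4086, K−S=53.7014, hold=52.6070 ⇒ V=53.7014 exercise | (k=4,j=2): S=77.5300, K−S=32.5800, hold=32.4480 ⇒ V=32.5800 exercise | (k=4,j=3): S=106.5600, K−S=3.5500, hold=13.0476 ⇒ V=13.0476 continue | (k=4,j=4): S=146.4600, K−S=0.0000, hold=2.4717 ⇒ V=2.4717 continue  boundary S*=77.5300
step 3: (k=3,j=0): S=48.1153, K−S=61.9947, hold=60.8897 ⇒ V=61.9947 exercise | (k=3,j=1): S=66.1314, K−S=43.9786, hold=42.8966 ⇒ V=43.9786 exercise | (k=3,j=2): S=90.8933, K−S=19.2167, hold=22.7691 ⇒ V=22.7691 continue | (k=3,j=3): S=124.9271, K−S=0.0000, hold=7.7841 ⇒ V=7.7841 continue  boundary S*=66.1314
step 2: (k=2,j=0): S=56.4086, K−S=53.7014, hold=52.6070 ⇒ V=53.7014 exercise | (k=2,j=1): S=77.5300, K−S=32.5800, hold=33.2341 ⇒ V=33.2341 continue | (k=2,j=2): S=106.5600, K−S=3.5500, hold=15.2658 ⇒ V=15.2658 continue  boundary S*=56.4086
step 1: (k=1,j=0): S=66.1314, K−S=43.9786, hold=43.2137 ⇒ V=43.9786 exercise | (k=1,j=1): S=90.8933, K−S=19.2167, hold=24.1742 ⇒ V=24.1742 continue  boundary S*=66.1314
step 0: (k=0,j=0): S=77.5300, K−S=32.5800, hold=33.9151 ⇒ V=33.9151 continue  boundary S*=-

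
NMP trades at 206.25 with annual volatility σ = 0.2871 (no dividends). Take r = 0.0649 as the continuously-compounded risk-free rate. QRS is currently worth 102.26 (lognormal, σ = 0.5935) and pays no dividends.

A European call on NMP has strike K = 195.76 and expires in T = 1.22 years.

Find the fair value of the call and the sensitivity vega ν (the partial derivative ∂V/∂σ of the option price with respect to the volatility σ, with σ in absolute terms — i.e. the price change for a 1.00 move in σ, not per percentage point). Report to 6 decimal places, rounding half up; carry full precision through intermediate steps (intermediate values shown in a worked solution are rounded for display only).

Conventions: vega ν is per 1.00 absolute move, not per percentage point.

σ√T = 0.2871·√1.22 = 0.317112
d₁ = (ln(S/K) + (r+σ²/2)T) / (σ√T) = (ln(206.25/195.76) + (0.0649+0.2871²/2)·1.22) / 0.317112 = (0.052200 + 0.129458) / 0.317112 = 0.572850
d₂ = d₁ − σ√T = 0.572850 − 0.317112 = 0.255737
e^{−rT} = 0.923875
N(d₁) = 0.716627,  N(d₂) = 0.600923
Call price V = S·N(d₁) − K·e^{−rT}·N(d₂) = 147.804276 − 108.681686 = 39.122589
φ(d₁) = (1/√(2π))·e^{−d₁²/2} = 0.338573
ν = S·φ(d₁)·√T = 77.130400

price = 39.122589
ν = 77.130400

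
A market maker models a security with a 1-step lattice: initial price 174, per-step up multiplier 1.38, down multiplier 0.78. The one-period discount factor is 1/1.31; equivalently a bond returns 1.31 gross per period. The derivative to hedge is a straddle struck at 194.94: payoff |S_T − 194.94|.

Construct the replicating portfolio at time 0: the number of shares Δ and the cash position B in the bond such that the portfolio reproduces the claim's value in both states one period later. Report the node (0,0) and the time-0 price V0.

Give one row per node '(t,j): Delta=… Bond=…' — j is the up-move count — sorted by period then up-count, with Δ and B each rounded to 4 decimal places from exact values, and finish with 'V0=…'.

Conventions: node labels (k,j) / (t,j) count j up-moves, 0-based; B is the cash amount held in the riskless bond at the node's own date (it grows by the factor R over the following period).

Arbitrage-free pricing uses the up-move probability p* = (R−d)/(u−d) = 0.8833, discounting each step at R = 1.31.
At maturity the claim pays: V(1,0)=59.2200, V(1,1)=45.1800
  t=0,j=0: stock 174.0000 → up 240.1200 (V=45.1800), down 135.7200 (V=59.2200). Price 35.7389; hedge Δ=-0.1345, bond B=59.1389.
Verification: the root portfolio costs Δ(0,0)·S0 + B(0,0) = 35.7389, matching V0.

(0,0): Delta=-0.1345 Bond=59.1389
V0=35.7389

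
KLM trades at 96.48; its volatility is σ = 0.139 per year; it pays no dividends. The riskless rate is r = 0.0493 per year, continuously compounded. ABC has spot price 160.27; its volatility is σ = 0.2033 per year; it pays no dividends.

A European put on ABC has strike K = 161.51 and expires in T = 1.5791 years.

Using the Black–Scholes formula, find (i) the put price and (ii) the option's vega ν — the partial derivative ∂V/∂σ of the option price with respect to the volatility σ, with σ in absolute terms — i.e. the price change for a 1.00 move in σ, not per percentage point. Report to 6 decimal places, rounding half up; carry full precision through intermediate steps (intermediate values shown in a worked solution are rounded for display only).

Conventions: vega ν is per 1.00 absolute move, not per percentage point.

σ√T = 0.2033·√1.5791 = 0.255471
d₁ = (ln(S/K) + (r+σ²/2)T) / (σ√T) = (ln(160.27/161.51) + (0.0493+0.2033²/2)·1.5791) / 0.255471 = (-0.007707 + 0.110482) / 0.255471 = 0.402297
d₂ = d₁ − σ√T = 0.402297 − 0.255471 = 0.146825
e^{−rT} = 0.925104
N(−d₁) = 0.343733,  N(−d₂) = 0.441635
Put price V = K·e^{−rT}·N(−d₂) − S·N(−d₁) = 65.986211 − 55.090065 = 10.896146
φ(d₁) = (1/√(2π))·e^{−d₁²/2} = 0.367931
ν = S·φ(d₁)·√T = 74.100894

price = 10.896146
ν = 74.100894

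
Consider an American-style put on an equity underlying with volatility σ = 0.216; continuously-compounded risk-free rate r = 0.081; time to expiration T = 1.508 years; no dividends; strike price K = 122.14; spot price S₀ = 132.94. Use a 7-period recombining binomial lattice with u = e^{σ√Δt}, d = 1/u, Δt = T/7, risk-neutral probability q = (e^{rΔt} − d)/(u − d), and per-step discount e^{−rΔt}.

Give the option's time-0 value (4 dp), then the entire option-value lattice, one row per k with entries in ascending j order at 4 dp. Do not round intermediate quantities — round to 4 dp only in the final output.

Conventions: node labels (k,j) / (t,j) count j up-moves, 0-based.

price = 4.6883
tree:
4.6883
8.3162 2.0144
14.3088 3.9175 0.5979
23.7309 7.4312 1.3083 0.0642
33.1184 13.6208 2.8515 0.1494 0.0000
41.6105 23.7309 6.1869 0.3476 0.0000 0.0000
49.2925 33.1184 13.3534 0.8088 0.0000 0.0000 0.0000
56.2416 41.6105 23.7309 1.8816 0.0000 0.0000 0.0000 0.0000

Δt=0.21543  u=1.10545  d=0.90461  q=0.56260  discount=0.98270
step 7 (expiry): payoffs max(K−S,0) = 56.2416 41.6105 23.7309 1.8816 0.0000 0.0000 0.0000 0.0000
k=6: (k=6,j=0): S=72.8475, K−S=49.2925, hold=47.1796 ⇒ V=49.2925 exercise | (k=6,j=1): S=89.0216, K−S=33.1184, hold=31.0056 ⇒ V=33.1184 exercise | (k=6,j=2): S=108.7866, K−S=13.3534, hold=11.2406 ⇒ V=13.3534 exercise | (k=6,j=3): S=132.9400, K−S=0.0000, hold=0.8088 ⇒ V=0.8088 continue | (k=6,j=4): S=162.4561, K−S=0.0000, hold=0.0000 ⇒ V=0.0000 continue | (k=6,j=5): S=198.5255, K−S=0.0000, hold=0.0000 ⇒ V=0.0000 continue | (k=6,j=6): S=242.6032, K−S=0.0000, hold=0.0000 ⇒ V=0.0000 continue
k=5: (k=5,j=0): S=80.5295, K−S=41.6105, hold=39.4977 ⇒ V=41.6105 exercise | (k=5,j=1): S=98.4091, K−S=23.7309, hold=21.6181 ⇒ V=23.7309 exercise | (k=5,j=2): S=120.2584, K−S=1.8816, hold=6.1869 ⇒ V=6.1869 continue | (k=5,j=3): S=146.9589, K−S=0.0000, hold=0.3476 ⇒ V=0.3476 continue | (k=5,j=4): S=179.5875, K−S=0.0000, hold=0.0000 ⇒ V=0.0000 continue | (k=5,j=5): S=219.4605, K−S=0.0000, hold=0.0000 ⇒ V=0.0000 continue
k=4: (k=4,j=0): S=89.0216, K−S=33.1184, hold=31.0056 ⇒ V=33.1184 exercise | (k=4,j=1): S=108.7866, K−S=13.3534, hold=13.6208 ⇒ V=13.6208 continue | (k=4,j=2): S=132.9400, K−S=0.0000, hold=2.8515 ⇒ V=2.8515 continue | (k=4,j=3): S=162.4561, K−S=0.0000, hold=0.1494 ⇒ V=0.1494 continue | (k=4,j=4): S=198.5255, K−S=0.0000, hold=0.0000 ⇒ V=0.0000 continue
k=3: (k=3,j=0): S=98.4091, K−S=23.7309, hold=21.7659 ⇒ V=23.7309 exercise | (k=3,j=1): S=120.2584, K−S=1.8816, hold=7.4312 ⇒ V=7.4312 continue | (k=3,j=2): S=146.9589, K−S=0.0000, hold=1.3083 ⇒ V=1.3083 continue | (k=3,j=3): S=179.5875, K−S=0.0000, hold=0.0642 ⇒ V=0.0642 continue
k=2: (k=2,j=0): S=108.7866, K−S=13.3534, hold=14.3088 ⇒ V=14.3088 continue | (k=2,j=1): S=132.9400, K−S=0.0000, hold=3.9175 ⇒ V=3.9175 continue | (k=2,j=2): S=162.4561, K−S=0.0000, hold=0.5979 ⇒ V=0.5979 continue
k=1: (k=1,j=0): S=120.2584, K−S=1.8816, hold=8.3162 ⇒ V=8.3162 continue | (k=1,j=1): S=146.9589, K−S=0.0000, hold=2.0144 ⇒ V=2.0144 continue
k=0: (k=0,j=0): S=132.9400, K−S=0.0000, hold=4.6883 ⇒ V=4.6883 continue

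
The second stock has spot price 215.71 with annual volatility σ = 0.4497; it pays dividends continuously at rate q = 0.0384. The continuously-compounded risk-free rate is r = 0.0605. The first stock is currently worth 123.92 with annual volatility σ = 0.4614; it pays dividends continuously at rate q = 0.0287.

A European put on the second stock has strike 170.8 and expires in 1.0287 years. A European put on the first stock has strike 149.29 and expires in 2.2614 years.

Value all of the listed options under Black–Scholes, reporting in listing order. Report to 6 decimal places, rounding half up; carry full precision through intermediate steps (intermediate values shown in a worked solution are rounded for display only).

price(the second stock put K=170.8) = 14.726891
price(the first stock put K=149.29) = 40.889833

[the second stock put K=170.8]
σ√T = 0.4497·√1.0287 = 0.456108
d₁ = (ln(S/K) + (r−q+σ²/2)T) / (σ√T) = (ln(215.71/170.8) + (0.0605−0.0384+0.4497²/2)·1.0287) / 0.456108 = (0.233442 + 0.126751) / 0.456108 = 0.789711
d₂ = d₁ − σ√T = 0.789711 − 0.456108 = 0.333603
e^{−rT} = 0.939661
e^{−qT} = 0.961268
N(−d₁) = 0.214848,  N(−d₂) = 0.369340
price = K·e^{−rT}·N(−d₂) − S·e^{−qT}·N(−d₁) = 59.276807 − 44.549916 = 14.726891
[the first stock put K=149.29]
σ√T = 0.4614·√2.2614 = 0.693851
d₁ = (ln(S/K) + (r−q+σ²/2)T) / (σ√T) = (ln(123.92/149.29) + (0.0605−0.0287+0.4614²/2)·2.2614) / 0.693851 = (-0.186255 + 0.312627) / 0.693851 = 0.182132
d₂ = d₁ − σ√T = 0.182132 − 0.693851 = -0.511719
e^{−rT} = 0.872132
e^{−qT} = 0.937159
N(−d₁) = 0.427739,  N(−d₂) = 0.695576
price = K·e^{−rT}·N(−d₂) − S·e^{−qT}·N(−d₁) = 90.564397 − 49.674565 = 40.889833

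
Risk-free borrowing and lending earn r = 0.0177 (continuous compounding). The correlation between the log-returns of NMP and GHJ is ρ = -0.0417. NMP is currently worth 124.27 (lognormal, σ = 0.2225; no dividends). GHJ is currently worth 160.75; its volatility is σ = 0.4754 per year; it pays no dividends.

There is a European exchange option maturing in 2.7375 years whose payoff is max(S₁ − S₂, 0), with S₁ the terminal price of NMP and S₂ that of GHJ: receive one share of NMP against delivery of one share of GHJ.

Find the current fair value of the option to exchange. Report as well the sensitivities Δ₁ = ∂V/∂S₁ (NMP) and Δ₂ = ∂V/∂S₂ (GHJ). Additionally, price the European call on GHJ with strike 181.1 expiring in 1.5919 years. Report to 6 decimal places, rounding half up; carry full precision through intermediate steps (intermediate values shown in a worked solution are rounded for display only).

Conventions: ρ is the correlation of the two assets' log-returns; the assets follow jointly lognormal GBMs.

σ_eff = √(σ₁² + σ₂² − 2ρσ₁σ₂) = √(0.2225² + 0.4754² − 2·-0.0417·0.2225·0.4754) = 0.533229
d₁ = (ln(S₁/S₂) + (q₂ − q₁ + σ_eff²/2)T) / (σ_eff√T) = (ln(124.27/160.75) + (0.0 − 0.0 + 0.142167)·2.7375) / 0.882248 = 0.149377
d₂ = d₁ − σ_eff√T = 0.149377 − 0.882248 = -0.732872
N(d₁) = 0.559372,  N(d₂) = 0.231818
V = S₁·e^{−q₁T}·N(d₁) − S₂·e^{−q₂T}·N(d₂) = 69.513131 − 37.264801 = 32.248330
Δ₁ = e^{−q₁T}·N(d₁) = 0.559372;  Δ₂ = −e^{−q₂T}·N(d₂) = -0.231818
[vanilla: GHJ call K=181.1]
σ√T = 0.4754·√1.5919 = 0.599815
d₁ = (ln(S/K) + (r+σ²/2)T) / (σ√T) = (ln(160.75/181.1) + (0.0177+0.4754²/2)·1.5919) / 0.599815 = (-0.119199 + 0.208065) / 0.599815 = 0.148156
d₂ = d₁ − σ√T = 0.148156 − 0.599815 = -0.451658
e^{−rT} = 0.972217
N(d₁) = 0.558890,  N(d₂) = 0.325758
price = S·N(d₁) − K·e^{−rT}·N(d₂) = 89.841627 − 57.355636 = 32.485991

exchange price = 32.248330
Δ1 = 0.559372
Δ2 = -0.231818
price(GHJ call K=181.1) = 32.485991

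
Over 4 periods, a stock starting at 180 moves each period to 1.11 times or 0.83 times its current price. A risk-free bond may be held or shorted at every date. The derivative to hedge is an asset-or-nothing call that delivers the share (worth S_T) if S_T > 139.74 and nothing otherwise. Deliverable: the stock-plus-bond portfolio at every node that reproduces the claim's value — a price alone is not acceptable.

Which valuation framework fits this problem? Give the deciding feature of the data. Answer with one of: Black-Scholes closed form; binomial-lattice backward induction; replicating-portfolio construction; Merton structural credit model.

Key observation: the deliverable is the dynamic trading strategy on the 4-step tree (spot 180, moves 1.11 and 0.83), so the valuation must go through the node-by-node replicating-portfolio solve.

framework: replicating-portfolio construction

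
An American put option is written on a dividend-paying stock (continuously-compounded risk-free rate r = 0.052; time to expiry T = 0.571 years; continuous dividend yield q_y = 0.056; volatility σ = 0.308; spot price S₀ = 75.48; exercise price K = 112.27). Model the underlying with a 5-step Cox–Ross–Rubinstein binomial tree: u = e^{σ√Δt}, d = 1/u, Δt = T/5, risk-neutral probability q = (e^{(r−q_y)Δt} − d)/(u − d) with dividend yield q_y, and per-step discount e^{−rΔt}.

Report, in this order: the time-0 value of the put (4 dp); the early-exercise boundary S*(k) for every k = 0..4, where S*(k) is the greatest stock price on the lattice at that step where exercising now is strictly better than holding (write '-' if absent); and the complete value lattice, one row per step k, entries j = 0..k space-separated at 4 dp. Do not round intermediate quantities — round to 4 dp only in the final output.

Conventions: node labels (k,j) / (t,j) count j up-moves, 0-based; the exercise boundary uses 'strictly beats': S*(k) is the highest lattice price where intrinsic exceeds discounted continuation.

price = 36.8662
boundary = - 68.0188 75.4800 83.7597 92.9476
tree:
36.8662
44.2512 29.0642
50.9749 36.7900 20.7822
57.0339 44.2512 28.5103 12.3930
62.4941 50.9749 36.7900 19.3224 4.7921
67.4144 57.0339 44.2512 28.5103 9.1267 0.0000

Δt=0.11420  u=1.10969  d=0.90115  q=0.47181  discount=0.99408
step 5 (expiry): payoffs max(K−S,0) = 67.4144 57.0339 44.2512 28.5103 9.1267 0.0000
step 4: (k=4,j=0): S=49.7759, K−S=62.4941, hold=62.1466 ⇒ V=62.4941 exercise | (k=4,j=1): S=61.2951, K−S=50.9749, hold=50.7009 ⇒ V=50.9749 exercise | (k=4,j=2): S=75.4800, K−S=36.7900, hold=36.6064 ⇒ V=36.7900 exercise | (k=4,j=3): S=92.9476, K−S=19.3224, hold=19.2502 ⇒ V=19.3224 exercise | (k=4,j=4): S=114.4575, K−S=0.0000, hold=4.7921 ⇒ V=4.7921 continue  boundary S*=92.9476
step 3: (k=3,j=0): S=55.2361, K−S=57.0339, hold=56.7213 ⇒ V=57.0339 exercise | (k=3,j=1): S=68.0188, K−S=44.2512, hold=44.0201 ⇒ V=44.2512 exercise | (k=3,j=2): S=83.7597, K−S=28.5103, hold=28.3795 ⇒ V=28.5103 exercise | (k=3,j=3): S=103.1433, K−S=9.1267, hold=12.3930 ⇒ V=12.3930 continue  boundary S*=83.7597
step 2: (k=2,j=0): S=61.2951, K−S=50.9749, hold=50.7009 ⇒ V=50.9749 exercise | (k=2,j=1): S=75.4800, K−S=36.7900, hold=36.6064 ⇒ V=36.7900 exercise | (k=2,j=2): S=92.9476, K−S=19.3224, hold=20.7822 ⇒ V=20.7822 continue  boundary S*=75.4800
step 1: (k=1,j=0): S=68.0188, K−S=44.2512, hold=44.0201 ⇒ V=44.2512 exercise | (k=1,j=1): S=83.7597, K−S=28.5103, hold=29.0642 ⇒ V=29.0642 continue  boundary S*=68.0188
step 0: (k=0,j=0): S=75.4800, K−S=36.7900, hold=36.8662 ⇒ V=36.8662 continue  boundary S*=-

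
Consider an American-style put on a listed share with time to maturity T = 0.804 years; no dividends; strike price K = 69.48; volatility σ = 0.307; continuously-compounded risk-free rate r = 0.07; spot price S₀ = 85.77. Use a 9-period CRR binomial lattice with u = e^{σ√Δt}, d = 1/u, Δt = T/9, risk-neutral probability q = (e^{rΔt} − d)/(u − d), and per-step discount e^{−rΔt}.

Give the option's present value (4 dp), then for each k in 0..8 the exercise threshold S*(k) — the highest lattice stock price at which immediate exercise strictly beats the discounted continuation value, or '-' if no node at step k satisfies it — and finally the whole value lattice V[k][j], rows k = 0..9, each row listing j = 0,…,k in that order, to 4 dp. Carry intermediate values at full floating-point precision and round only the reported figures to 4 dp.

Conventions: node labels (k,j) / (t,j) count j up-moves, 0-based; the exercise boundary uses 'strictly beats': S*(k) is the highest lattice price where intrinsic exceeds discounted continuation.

Δt=0.08933  u=1.09610  d=0.91233  q=0.51121  discount=0.99377
step 9 (expiry): payoffs max(K−S,0) = 31.9236 24.3584 15.2693 4.3494 0.0000 0.0000 0.0000 0.0000 0.0000 0.0000
step 8: (k=8,j=0): S=41.1656, K−S=28.3144, hold=27.8813 ⇒ V=28.3144 exercise | (k=8,j=1): S=49.4578, K−S=20.0222, hold=19.5891 ⇒ V=20.0222 exercise | (k=8,j=2): S=59.4203, K−S=10.0597, hold=9.6266 ⇒ V=10.0597 exercise | (k=8,j=3): S=71.3896, K−S=0.0000, hold=2.1127 ⇒ V=2.1127 continue | (k=8,j=4): S=85.7700, K−S=0.0000, hold=0.0000 ⇒ V=0.0000 continue | (k=8,j=5): S=103.0471, K−S=0.0000, hold=0.0000 ⇒ V=0.0000 continue | (k=8,j=6): S=123.8043, K−S=0.0000, hold=0.0000 ⇒ V=0.0000 continue | (k=8,j=7): S=148.7428, K−S=0.0000, hold=0.0000 ⇒ V=0.0000 continue | (k=8,j=8): S=178.7048, K−S=0.0000, hold=0.0000 ⇒ V=0.0000 continue  boundary S*=59.4203
step 7: (k=7,j=0): S=45.1216, K−S=24.3584, hold=23.9253 ⇒ V=24.3584 exercise | (k=7,j=1): S=54.2107, K−S=15.2693, hold=14.8362 ⇒ V=15.2693 exercise | (k=7,j=2): S=65.1306, K−S=4.3494, hold=5.9597 ⇒ V=5.9597 continue | (k=7,j=3): S=78.2502, K−S=0.0000, hold=1.0262 ⇒ V=1.0262 continue | (k=7,j=4): S=94.0125, K−S=0.0000, hold=0.0000 ⇒ V=0.0000 continue | (k=7,j=5): S=112.9499, K−S=0.0000, hold=0.0000 ⇒ V=0.0000 continue | (k=7,j=6): S=135.7019, K−S=0.0000, hold=0.0000 ⇒ V=0.0000 continue | (k=7,j=7): S=163.0370, K−S=0.0000, hold=0.0000 ⇒ V=0.0000 continue  boundary S*=54.2107
step 6: (k=6,j=0): S=49.4578, K−S=20.0222, hold=19.5891 ⇒ V=20.0222 exercise | (k=6,j=1): S=59.4203, K−S=10.0597, hold=10.4446 ⇒ V=10.4446 continue | (k=6,j=2): S=71.3896, K−S=0.0000, hold=3.4162 ⇒ V=3.4162 continue | (k=6,j=3): S=85.7700, K−S=0.0000, hold=0.4985 ⇒ V=0.4985 continue | (k=6,j=4): S=103.0471, K−S=0.0000, hold=0.0000 ⇒ V=0.0000 continue | (k=6,j=5): S=123.8043, K−S=0.0000, hold=0.0000 ⇒ V=0.0000 continue | (k=6,j=6): S=148.7428, K−S=0.0000, hold=0.0000 ⇒ V=0.0000 continue  boundary S*=49.4578
step 5: (k=5,j=0): S=54.2107, K−S=15.2693, hold=15.0318 ⇒ V=15.2693 exercise | (k=5,j=1): S=65.1306, K−S=4.3494, hold=6.8089 ⇒ V=6.8089 continue | (k=5,j=2): S=78.2502, K−S=0.0000, hold=1.9126 ⇒ V=1.9126 continue | (k=5,j=3): S=94.0125, K−S=0.0000, hold=0.2421 ⇒ V=0.2421 continue | (k=5,j=4): S=112.9499, K−S=0.0000, hold=0.0000 ⇒ V=0.0000 continue | (k=5,j=5): S=135.7019, K−S=0.0000, hold=0.0000 ⇒ V=0.0000 continue  boundary S*=54.2107
step 4: (k=4,j=0): S=59.4203, K−S=10.0597, hold=10.8761 ⇒ V=10.8761 continue | (k=4,j=1): S=71.3896, K−S=0.0000, hold=4.2791 ⇒ V=4.2791 continue | (k=4,j=2): S=85.7700, K−S=0.0000, hold=1.0521 ⇒ V=1.0521 continue | (k=4,j=3): S=103.0471, K−S=0.0000, hold=0.1176 ⇒ V=0.1176 continue | (k=4,j=4): S=123.8043, K−S=0.0000, hold=0.0000 ⇒ V=0.0000 continue  boundary S*=-
step 3: (k=3,j=0): S=65.1306, K−S=4.3494, hold=7.4568 ⇒ V=7.4568 continue | (k=3,j=1): S=78.2502, K−S=0.0000, hold=2.6130 ⇒ V=2.6130 continue | (k=3,j=2): S=94.0125, K−S=0.0000, hold=0.5708 ⇒ V=0.5708 continue | (k=3,j=3): S=112.9499, K−S=0.0000, hold=0.0571 ⇒ V=0.0571 continue  boundary S*=-
step 2: (k=2,j=0): S=71.3896, K−S=0.0000, hold=4.9496 ⇒ V=4.9496 continue | (k=2,j=1): S=85.7700, K−S=0.0000, hold=1.5592 ⇒ V=1.5592 continue | (k=2,j=2): S=103.0471, K−S=0.0000, hold=0.3063 ⇒ V=0.3063 continue  boundary S*=-
step 1: (k=1,j=0): S=78.2502, K−S=0.0000, hold=3.1963 ⇒ V=3.1963 continue | (k=1,j=1): S=94.0125, K−S=0.0000, hold=0.9130 ⇒ V=0.9130 continue  boundary S*=-
step 0: (k=0,j=0): S=85.7700, K−S=0.0000, hold=2.0164 ⇒ V=2.0164 continue  boundary S*=-

price = 2.0164
boundary = - - - - - 54.2107 49.4578 54.2107 59.4203
tree:
2.0164
3.1963 0.9130
4.9496 1.5592 0.3063
7.4568 2.6130 0.5708 0.0571
10.8761 4.2791 1.0521 0.1176 0.0000
15.2693 6.8089 1.9126 0.2421 0.0000 0.0000
20.0222 10.4446 3.4162 0.4985 0.0000 0.0000 0.0000
24.3584 15.2693 5.9597 1.0262 0.0000 0.0000 0.0000 0.0000
28.3144 20.0222 10.0597 2.1127 0.0000 0.0000 0.0000 0.0000 0.0000
31.9236 24.3584 15.2693 4.3494 0.0000 0.0000 0.0000 0.0000 0.0000 0.0000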